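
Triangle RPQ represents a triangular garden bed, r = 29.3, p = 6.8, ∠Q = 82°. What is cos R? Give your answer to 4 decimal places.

By the law of cosines, q² = r² + p² − 2·r·p·cos Q = 849.27, so q ≈ 29.142.
Law of cosines again: cos R = (p² + q² − r²)/(2·p·q) ≈ 0.09341, so ∠R ≈ 84.64°.

cos R ≈ 0.0934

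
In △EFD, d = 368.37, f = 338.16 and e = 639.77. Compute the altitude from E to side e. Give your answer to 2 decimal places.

Semiperimeter s = (639.77 + 338.16 + 368.37)/2 = 673.15.
Heron's formula: area = √(673.15·33.38·334.99·304.78) ≈ 47897.
The altitude from E has length 2·area/e ≈ 149.73.

h_E ≈ 149.73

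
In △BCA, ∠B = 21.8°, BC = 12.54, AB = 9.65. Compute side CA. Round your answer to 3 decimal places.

By the law of cosines, CA² = AB² + BC² − 2·AB·BC·cos B = 25.66, so CA ≈ 5.0656.

5.066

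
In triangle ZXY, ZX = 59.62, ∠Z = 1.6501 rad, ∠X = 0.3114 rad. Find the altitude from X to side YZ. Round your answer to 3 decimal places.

The third angle is ∠Y = π − ∠Z − ∠X = 1.1801 rad.
Law of sines: XY = ZX·sin Z/sin Y ≈ 64.276.
Law of sines: YZ = ZX·sin X/sin Y ≈ 19.756.
Area = ½·ZX·XY·sin X ≈ 587.07.
The altitude from X has length 2·area/YZ ≈ 59.433.

59.433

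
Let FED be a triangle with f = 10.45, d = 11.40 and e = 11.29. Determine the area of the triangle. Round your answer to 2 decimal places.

area ≈ 52.61

Semiperimeter s = (10.45 + 11.29 + 11.4)/2 = 16.57.
Heron's formula: area = √(16.57·6.12·5.28·5.17) ≈ 52.614.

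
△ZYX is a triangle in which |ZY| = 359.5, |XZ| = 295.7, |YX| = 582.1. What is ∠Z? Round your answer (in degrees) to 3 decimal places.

125.071

By the law of cosines, cos Z = (|XZ|² + |ZY|² − |YX|²) / (2·|XZ|·|ZY|) ≈ -0.57459, so ∠Z ≈ 125.07°.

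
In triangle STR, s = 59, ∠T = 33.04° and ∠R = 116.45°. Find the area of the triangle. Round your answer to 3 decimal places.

The third angle is ∠S = 180° − ∠T − ∠R = 30.51°.
Law of sines: t = s·sin T/sin S ≈ 63.362.
Law of sines: r = s·sin R/sin S ≈ 104.05.
Area = ½·s·t·sin R ≈ 1673.5.

area ≈ 1673.523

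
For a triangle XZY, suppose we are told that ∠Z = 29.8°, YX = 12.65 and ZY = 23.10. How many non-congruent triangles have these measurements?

ZY·sin Z = 23.10·sin(29.8°) ≈ 11.48.
Since ZY sin Z < YX < ZY (11.48 < 12.65 < 23.10), two triangles exist.

2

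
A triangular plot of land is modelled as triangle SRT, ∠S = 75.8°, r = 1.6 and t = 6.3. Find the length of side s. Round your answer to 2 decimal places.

6.11

By the law of cosines, s² = r² + t² − 2·r·t·cos S = 37.305, so s ≈ 6.1077.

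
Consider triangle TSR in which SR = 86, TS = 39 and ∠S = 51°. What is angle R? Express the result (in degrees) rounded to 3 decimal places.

26.251

By the law of cosines, RT² = TS² + SR² − 2·TS·SR·cos S = 4695.5, so RT ≈ 68.524.
Law of cosines again: cos R = (SR² + RT² − TS²)/(2·SR·RT) ≈ 0.89686, so ∠R ≈ 26.25°.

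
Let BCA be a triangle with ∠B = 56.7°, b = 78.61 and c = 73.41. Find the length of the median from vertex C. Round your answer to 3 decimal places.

Law of sines: sin C = c·sin B/b ≈ 0.78052.
Since b ≥ c, only the acute value applies: ∠C ≈ 51.31°.
Then ∠A = 180° − ∠B − ∠C ≈ 71.99°.
Law of sines gives a = b·sin A/sin B ≈ 89.445.
Median from C: ½√(2·a² + 2·b² − c²) ≈ 75.781.

75.781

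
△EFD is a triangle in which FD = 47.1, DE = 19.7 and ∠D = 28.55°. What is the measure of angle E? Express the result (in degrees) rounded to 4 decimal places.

∠E ≈ 133.9139°

By the law of cosines, EF² = FD² + DE² − 2·FD·DE·cos D = 976.42, so EF ≈ 31.248.
Law of cosines again: cos E = (DE² + EF² − FD²)/(2·DE·EF) ≈ -0.69358, so ∠E ≈ 133.91°.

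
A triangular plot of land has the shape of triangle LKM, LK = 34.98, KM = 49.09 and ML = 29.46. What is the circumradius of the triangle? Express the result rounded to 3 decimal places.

24.843

By the law of cosines, cos L = (ML² + LK² − KM²) / (2·ML·LK) ≈ -0.15446, so ∠L ≈ 1.7259 rad.
Circumradius = KM/(2 sin L) ≈ 24.843.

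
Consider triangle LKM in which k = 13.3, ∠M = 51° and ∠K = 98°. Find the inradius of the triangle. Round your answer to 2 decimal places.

2.33

The third angle is ∠L = 180° − ∠K − ∠M = 31.00°.
Law of sines: l = k·sin L/sin K ≈ 6.9173.
Law of sines: m = k·sin M/sin K ≈ 10.438.
Area = ½·k·l·sin M ≈ 35.749.
Semiperimeter s = (6.9173+13.3+10.438)/2 = 15.327.
Inradius = area/s = 35.749/15.327 ≈ 2.3323.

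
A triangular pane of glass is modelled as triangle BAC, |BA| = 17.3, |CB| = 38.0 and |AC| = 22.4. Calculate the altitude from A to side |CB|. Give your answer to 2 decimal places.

h_A ≈ 5.69

Semiperimeter s = (22.4 + 38 + 17.3)/2 = 38.85.
Heron's formula: area = √(38.85·16.45·0.85·21.55) ≈ 108.2.
The altitude from A has length 2·area/|CB| ≈ 5.6945.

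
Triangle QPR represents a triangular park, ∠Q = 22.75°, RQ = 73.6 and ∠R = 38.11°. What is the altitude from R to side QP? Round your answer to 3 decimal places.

28.462

The third angle is ∠P = 180° − ∠R − ∠Q = 119.14°.
Law of sines: PR = RQ·sin Q/sin P ≈ 32.586.
Law of sines: QP = RQ·sin R/sin P ≈ 52.006.
Area = ½·RQ·PR·sin R ≈ 740.1.
The altitude from R has length 2·area/QP ≈ 28.462.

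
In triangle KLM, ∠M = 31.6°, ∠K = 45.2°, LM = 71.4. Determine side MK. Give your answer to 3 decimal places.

97.966

The third angle is ∠L = 180° − ∠M − ∠K = 103.20°.
Law of sines: MK = LM·sin L/sin K ≈ 97.966.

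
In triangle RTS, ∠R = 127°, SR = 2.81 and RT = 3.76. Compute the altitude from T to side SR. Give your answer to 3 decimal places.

By the law of cosines, TS² = SR² + RT² − 2·SR·RT·cos R = 34.751, so TS ≈ 5.895.
Area = ½·SR·RT·sin R ≈ 4.219.
The altitude from T has length 2·area/SR ≈ 3.0029.

h_T ≈ 3.003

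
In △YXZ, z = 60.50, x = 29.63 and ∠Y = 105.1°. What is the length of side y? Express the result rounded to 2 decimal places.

73.97

By the law of cosines, y² = x² + z² − 2·x·z·cos Y = 5472.2, so y ≈ 73.974.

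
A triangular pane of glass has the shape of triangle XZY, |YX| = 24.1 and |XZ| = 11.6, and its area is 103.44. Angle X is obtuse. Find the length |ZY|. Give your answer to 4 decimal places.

33.0367

From area = ½·|YX|·|XZ|·sin X, we get sin X = 2·area/(|YX|·|XZ|) ≈ 0.74002.
Taking the obtuse solution, ∠X ≈ 2.3085 rad.
Law of cosines then gives |ZY| ≈ 33.037.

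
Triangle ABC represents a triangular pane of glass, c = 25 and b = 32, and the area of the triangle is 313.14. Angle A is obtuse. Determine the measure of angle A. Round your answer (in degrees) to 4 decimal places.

128.4777

From area = ½·b·c·sin A, we get sin A = 2·area/(b·c) ≈ 0.78285.
Taking the obtuse solution, ∠A ≈ 128.48°.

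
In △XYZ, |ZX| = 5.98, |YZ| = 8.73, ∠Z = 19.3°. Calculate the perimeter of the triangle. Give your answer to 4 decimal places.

18.3747

By the law of cosines, |XY|² = |YZ|² + |ZX|² − 2·|YZ|·|ZX|·cos Z = 13.43, so |XY| ≈ 3.6647.
Semiperimeter s = (8.73+5.98+3.6647)/2 = 9.1874.
Perimeter = 8.73 + 5.98 + 3.6647 = 18.375.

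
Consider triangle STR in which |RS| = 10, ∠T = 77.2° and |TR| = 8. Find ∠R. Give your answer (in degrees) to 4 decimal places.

∠R ≈ 51.5285°

Law of sines: sin S = |TR|·sin T/|RS| ≈ 0.78012.
Since |RS| ≥ |TR|, only the acute value applies: ∠S ≈ 51.27°.
Then ∠R = 180° − ∠T − ∠S ≈ 51.53°.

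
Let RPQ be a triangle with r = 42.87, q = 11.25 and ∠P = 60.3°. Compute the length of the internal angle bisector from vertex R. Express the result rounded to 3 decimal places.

By the law of cosines, p² = q² + r² − 2·q·r·cos P = 1486.5, so p ≈ 38.555.
Law of cosines again: cos R = (p² + q² − r²)/(2·p·q) ≈ -0.25912, so ∠R ≈ 105.02°.
The bisector from R has length 2·p·q·cos(∠R/2)/(p+q) ≈ 10.601.

t_R ≈ 10.601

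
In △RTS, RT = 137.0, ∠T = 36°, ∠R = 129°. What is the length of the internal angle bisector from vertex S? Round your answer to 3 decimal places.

t_S ≈ 351.264

The third angle is ∠S = 180° − ∠R − ∠T = 15.00°.
Law of sines: TS = RT·sin R/sin S ≈ 411.36.
Law of sines: SR = RT·sin T/sin S ≈ 311.13.
The bisector from S has length 2·TS·SR·cos(∠S/2)/(TS+SR) ≈ 351.26.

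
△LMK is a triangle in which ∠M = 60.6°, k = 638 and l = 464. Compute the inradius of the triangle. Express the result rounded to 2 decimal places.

By the law of cosines, m² = k² + l² − 2·k·l·cos M = 3.3169e+05, so m ≈ 575.93.
Area = ½·k·l·sin M ≈ 1.2895e+05.
Semiperimeter s = (464+575.93+638)/2 = 838.96.
Inradius = area/s = 1.2895e+05/838.96 ≈ 153.71.

r ≈ 153.71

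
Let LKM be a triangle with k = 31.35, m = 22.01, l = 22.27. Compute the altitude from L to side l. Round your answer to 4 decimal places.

22.0099

Semiperimeter s = (22.27 + 31.35 + 22.01)/2 = 37.815.
Heron's formula: area = √(37.815·15.545·6.465·15.805) ≈ 245.08.
The altitude from L has length 2·area/l ≈ 22.01.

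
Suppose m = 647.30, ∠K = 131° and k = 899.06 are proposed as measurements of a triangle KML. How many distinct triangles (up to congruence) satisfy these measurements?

m·sin K = 647.30·sin(131°) ≈ 488.5.
Since ∠K is not acute, a triangle exists only if k > m; here k > m, so there is exactly one triangle.

1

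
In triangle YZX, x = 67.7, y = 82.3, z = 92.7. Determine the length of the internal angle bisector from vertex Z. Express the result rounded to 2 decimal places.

58.68

By the law of cosines, cos Z = (x² + y² − z²) / (2·x·y) ≈ 0.24798, so ∠Z ≈ 1.320 rad.
The bisector from Z has length 2·x·y·cos(∠Z/2)/(x+y) ≈ 58.683.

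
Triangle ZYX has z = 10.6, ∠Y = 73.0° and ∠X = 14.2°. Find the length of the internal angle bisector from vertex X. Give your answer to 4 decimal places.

t_X ≈ 10.2901

The third angle is ∠Z = 180° − ∠Y − ∠X = 92.80°.
Law of sines: y = z·sin Y/sin Z ≈ 10.149.
Law of sines: x = z·sin X/sin Z ≈ 2.6034.
The bisector from X has length 2·z·y·cos(∠X/2)/(z+y) ≈ 10.29.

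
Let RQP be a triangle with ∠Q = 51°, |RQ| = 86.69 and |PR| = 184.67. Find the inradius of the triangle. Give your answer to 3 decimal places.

r ≈ 30.650

Law of sines: sin P = |RQ|·sin Q/|PR| ≈ 0.36482.
Since |PR| ≥ |RQ|, only the acute value applies: ∠P ≈ 21.40°.
Then ∠R = 180° − ∠Q − ∠P ≈ 107.60°.
Law of sines gives |QP| = |PR|·sin R/sin Q ≈ 226.5.
Area = ½·|PR|·|RQ|·sin R ≈ 7629.7.
Semiperimeter s = (226.5+184.67+86.69)/2 = 248.93.
Inradius = area/s = 7629.7/248.93 ≈ 30.65.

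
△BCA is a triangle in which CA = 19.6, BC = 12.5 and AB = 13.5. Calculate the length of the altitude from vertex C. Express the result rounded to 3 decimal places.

Semiperimeter s = (19.6 + 13.5 + 12.5)/2 = 22.8.
Heron's formula: area = √(22.8·3.2·9.3·10.3) ≈ 83.599.
The altitude from C has length 2·area/AB ≈ 12.385.

12.385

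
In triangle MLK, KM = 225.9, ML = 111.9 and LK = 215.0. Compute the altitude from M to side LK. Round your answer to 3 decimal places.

Semiperimeter s = (215 + 225.9 + 111.9)/2 = 276.4.
Heron's formula: area = √(276.4·61.4·50.5·164.5) ≈ 11874.
The altitude from M has length 2·area/LK ≈ 110.45.

h_M ≈ 110.452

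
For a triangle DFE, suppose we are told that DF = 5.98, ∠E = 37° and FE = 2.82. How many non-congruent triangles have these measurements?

1

FE·sin E = 2.82·sin(37°) ≈ 1.697.
Since DF ≥ FE, exactly one triangle exists.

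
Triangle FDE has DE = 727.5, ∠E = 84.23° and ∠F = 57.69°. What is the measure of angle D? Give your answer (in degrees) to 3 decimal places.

The third angle is ∠D = 180° − ∠E − ∠F = 38.08°.

38.080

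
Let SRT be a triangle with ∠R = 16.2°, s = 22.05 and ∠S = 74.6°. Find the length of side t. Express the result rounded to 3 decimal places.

22.869

The third angle is ∠T = 180° − ∠S − ∠R = 89.20°.
Law of sines: t = s·sin T/sin S ≈ 22.869.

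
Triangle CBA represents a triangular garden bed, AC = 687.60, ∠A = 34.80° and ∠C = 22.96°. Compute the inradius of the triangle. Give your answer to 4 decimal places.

r ≈ 84.7324

The third angle is ∠B = 180° − ∠A − ∠C = 122.24°.
Law of sines: BA = AC·sin C/sin B ≈ 317.12.
Law of sines: CB = AC·sin A/sin B ≈ 463.95.
Area = ½·AC·BA·sin A ≈ 62222.
Semiperimeter s = (317.12+687.6+463.95)/2 = 734.34.
Inradius = area/s = 62222/734.34 ≈ 84.732.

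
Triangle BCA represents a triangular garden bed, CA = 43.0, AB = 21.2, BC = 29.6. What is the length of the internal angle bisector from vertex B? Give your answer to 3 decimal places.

t_B ≈ 13.338

By the law of cosines, cos B = (AB² + BC² − CA²) / (2·AB·BC) ≈ -0.41704, so ∠B ≈ 114.65°.
The bisector from B has length 2·AB·BC·cos(∠B/2)/(AB+BC) ≈ 13.338.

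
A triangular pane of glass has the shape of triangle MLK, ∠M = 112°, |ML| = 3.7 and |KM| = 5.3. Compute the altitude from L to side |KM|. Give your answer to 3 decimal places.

h_L ≈ 3.431

By the law of cosines, |LK|² = |KM|² + |ML|² − 2·|KM|·|ML|·cos M = 56.472, so |LK| ≈ 7.5148.
Area = ½·|KM|·|ML|·sin M ≈ 9.091.
The altitude from L has length 2·area/|KM| ≈ 3.4306.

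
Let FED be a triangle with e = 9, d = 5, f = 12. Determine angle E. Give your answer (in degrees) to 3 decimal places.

∠E ≈ 42.833°

By the law of cosines, cos E = (d² + f² − e²) / (2·d·f) ≈ 0.73333, so ∠E ≈ 42.83°.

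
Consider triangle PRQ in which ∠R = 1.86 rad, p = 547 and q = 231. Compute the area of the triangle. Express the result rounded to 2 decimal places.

Area = ½·q·p·sin R ≈ 60555.

area ≈ 60554.78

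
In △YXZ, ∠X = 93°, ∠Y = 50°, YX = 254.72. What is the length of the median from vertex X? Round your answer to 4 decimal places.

The third angle is ∠Z = 180° − ∠Y − ∠X = 37.00°.
Law of sines: XZ = YX·sin Y/sin Z ≈ 324.23.
Law of sines: ZY = YX·sin X/sin Z ≈ 422.67.
Median from X: ½√(2·YX² + 2·XZ² − ZY²) ≈ 200.85.

m_X ≈ 200.8501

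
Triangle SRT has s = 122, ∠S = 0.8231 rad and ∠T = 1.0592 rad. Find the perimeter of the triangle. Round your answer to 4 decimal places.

perimeter ≈ 425.4518

The third angle is ∠R = π − ∠T − ∠S = 1.2593 rad.
Law of sines: r = s·sin R/sin S ≈ 158.37.
Law of sines: t = s·sin T/sin S ≈ 145.08.
Semiperimeter p = (122+158.37+145.08)/2 = 212.73.
Perimeter = 122 + 158.37 + 145.08 = 425.45.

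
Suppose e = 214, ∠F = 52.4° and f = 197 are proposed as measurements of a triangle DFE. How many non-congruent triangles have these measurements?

2

e·sin F = 214·sin(52.4°) ≈ 169.5.
Since e sin F < f < e (169.5 < 197 < 214), two triangles exist.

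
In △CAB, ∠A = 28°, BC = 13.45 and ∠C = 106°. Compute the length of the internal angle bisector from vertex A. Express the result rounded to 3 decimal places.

t_A ≈ 22.875

The third angle is ∠B = 180° − ∠C − ∠A = 46.00°.
Law of sines: AB = BC·sin C/sin A ≈ 27.539.
Law of sines: CA = BC·sin B/sin A ≈ 20.609.
The bisector from A has length 2·CA·AB·cos(∠A/2)/(CA+AB) ≈ 22.875.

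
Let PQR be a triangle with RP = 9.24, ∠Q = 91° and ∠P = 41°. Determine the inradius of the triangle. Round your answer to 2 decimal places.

1.88

The third angle is ∠R = 180° − ∠P − ∠Q = 48.00°.
Law of sines: QR = RP·sin P/sin Q ≈ 6.0629.
Law of sines: PQ = RP·sin R/sin Q ≈ 6.8677.
Area = ½·RP·QR·sin R ≈ 20.816.
Semiperimeter s = (6.0629+9.24+6.8677)/2 = 11.085.
Inradius = area/s = 20.816/11.085 ≈ 1.8778.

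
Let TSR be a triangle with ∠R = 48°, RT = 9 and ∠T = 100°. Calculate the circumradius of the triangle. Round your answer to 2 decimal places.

8.49

The third angle is ∠S = 180° − ∠R − ∠T = 32.00°.
Law of sines: SR = RT·sin T/sin S ≈ 16.726.
Law of sines: TS = RT·sin R/sin S ≈ 12.621.
Circumradius = RT/(2 sin S) ≈ 8.4919.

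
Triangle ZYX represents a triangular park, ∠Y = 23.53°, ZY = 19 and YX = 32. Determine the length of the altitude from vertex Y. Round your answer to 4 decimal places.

By the law of cosines, XZ² = ZY² + YX² − 2·ZY·YX·cos Y = 270.11, so XZ ≈ 16.435.
Area = ½·ZY·YX·sin Y ≈ 121.37.
The altitude from Y has length 2·area/XZ ≈ 14.769.

h_Y ≈ 14.7692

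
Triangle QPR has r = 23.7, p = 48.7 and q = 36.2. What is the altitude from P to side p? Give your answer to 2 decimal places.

Semiperimeter s = (36.2 + 48.7 + 23.7)/2 = 54.3.
Heron's formula: area = √(54.3·18.1·5.6·30.6) ≈ 410.39.
The altitude from P has length 2·area/p ≈ 16.854.

h_P ≈ 16.85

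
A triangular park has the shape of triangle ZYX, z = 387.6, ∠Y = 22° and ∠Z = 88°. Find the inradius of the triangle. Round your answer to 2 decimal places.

58.97

The third angle is ∠X = 180° − ∠Z − ∠Y = 70.00°.
Law of sines: y = z·sin Y/sin Z ≈ 145.29.
Law of sines: x = z·sin X/sin Z ≈ 364.45.
Area = ½·z·y·sin X ≈ 26458.
Semiperimeter s = (387.6+145.29+364.45)/2 = 448.67.
Inradius = area/s = 26458/448.67 ≈ 58.971.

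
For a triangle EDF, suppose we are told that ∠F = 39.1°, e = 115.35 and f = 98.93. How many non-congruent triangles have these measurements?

e·sin F = 115.35·sin(39.1°) ≈ 72.75.
Since e sin F < f < e (72.75 < 98.93 < 115.35), two triangles exist.

2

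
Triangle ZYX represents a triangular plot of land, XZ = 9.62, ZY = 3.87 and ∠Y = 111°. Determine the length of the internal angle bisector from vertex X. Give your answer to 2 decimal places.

t_X ≈ 8.29

Law of sines: sin X = ZY·sin Y/XZ ≈ 0.37557.
Since XZ ≥ ZY, only the acute value applies: ∠X ≈ 22.06°.
Then ∠Z = 180° − ∠Y − ∠X ≈ 46.94°.
Law of sines gives YX = XZ·sin Z/sin Y ≈ 7.5289.
The bisector from X has length 2·YX·XZ·cos(∠X/2)/(YX+XZ) ≈ 8.2909.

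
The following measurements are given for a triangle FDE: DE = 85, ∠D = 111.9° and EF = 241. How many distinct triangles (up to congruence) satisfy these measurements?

DE·sin D = 85·sin(111.9°) ≈ 78.87.
Since ∠D is not acute, a triangle exists only if EF > DE; here EF > DE, so there is exactly one triangle.

1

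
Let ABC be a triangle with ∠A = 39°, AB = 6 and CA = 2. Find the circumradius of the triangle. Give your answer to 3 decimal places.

By the law of cosines, BC² = CA² + AB² − 2·CA·AB·cos A = 21.348, so BC ≈ 4.6204.
Area = ½·CA·AB·sin A ≈ 3.7759.
Circumradius = BC/(2 sin A) ≈ 3.671.

R ≈ 3.671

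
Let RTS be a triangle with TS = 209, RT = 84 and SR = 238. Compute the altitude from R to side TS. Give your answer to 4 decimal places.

Semiperimeter s = (209 + 238 + 84)/2 = 265.5.
Heron's formula: area = √(265.5·56.5·27.5·181.5) ≈ 8652.9.
The altitude from R has length 2·area/TS ≈ 82.803.

h_R ≈ 82.8028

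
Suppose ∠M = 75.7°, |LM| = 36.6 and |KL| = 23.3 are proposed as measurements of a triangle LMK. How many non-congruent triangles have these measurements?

0

|LM|·sin M = 36.6·sin(75.7°) ≈ 35.47.
Since |KL| = 23.3 < 35.47 = |LM| sin M, no triangle exists.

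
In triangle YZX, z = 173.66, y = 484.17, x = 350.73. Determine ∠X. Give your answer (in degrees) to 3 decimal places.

∠X ≈ 32.664°

By the law of cosines, cos X = (y² + z² − x²) / (2·y·z) ≈ 0.84185, so ∠X ≈ 32.66°.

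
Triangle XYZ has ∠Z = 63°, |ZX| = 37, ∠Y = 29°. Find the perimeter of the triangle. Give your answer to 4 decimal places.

The third angle is ∠X = 180° − ∠Y − ∠Z = 88.00°.
Law of sines: |YZ| = |ZX|·sin X/sin Y ≈ 76.272.
Law of sines: |XY| = |ZX|·sin Z/sin Y ≈ 68.
Semiperimeter s = (76.272+37+68)/2 = 90.636.
Perimeter = 76.272 + 37 + 68 = 181.27.

181.2725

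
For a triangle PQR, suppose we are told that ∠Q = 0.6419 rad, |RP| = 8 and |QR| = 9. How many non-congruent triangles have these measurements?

|QR|·sin Q = 9·sin(0.6419 rad) ≈ 5.388.
Since |QR| sin Q < |RP| < |QR| (5.388 < 8 < 9), two triangles exist.

2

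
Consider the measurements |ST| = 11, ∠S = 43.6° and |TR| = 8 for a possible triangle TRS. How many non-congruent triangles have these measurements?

|ST|·sin S = 11·sin(43.6°) ≈ 7.586.
Since |ST| sin S < |TR| < |ST| (7.586 < 8 < 11), two triangles exist.

2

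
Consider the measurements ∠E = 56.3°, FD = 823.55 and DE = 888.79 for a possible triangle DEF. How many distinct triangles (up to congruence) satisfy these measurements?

DE·sin E = 888.79·sin(56.3°) ≈ 739.4.
Since DE sin E < FD < DE (739.4 < 823.55 < 888.79), two triangles exist.

2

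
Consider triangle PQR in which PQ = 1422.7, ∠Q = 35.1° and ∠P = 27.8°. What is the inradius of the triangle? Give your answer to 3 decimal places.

The third angle is ∠R = 180° − ∠P − ∠Q = 117.10°.
Law of sines: QR = PQ·sin P/sin R ≈ 745.36.
Law of sines: RP = PQ·sin Q/sin R ≈ 918.95.
Area = ½·PQ·QR·sin Q ≈ 3.0487e+05.
Semiperimeter s = (745.36+918.95+1422.7)/2 = 1543.5.
Inradius = area/s = 3.0487e+05/1543.5 ≈ 197.52.

197.521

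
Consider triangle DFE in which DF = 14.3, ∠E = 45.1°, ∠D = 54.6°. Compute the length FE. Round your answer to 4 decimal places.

The third angle is ∠F = 180° − ∠E − ∠D = 80.30°.
Law of sines: FE = DF·sin D/sin E ≈ 16.456.

16.4558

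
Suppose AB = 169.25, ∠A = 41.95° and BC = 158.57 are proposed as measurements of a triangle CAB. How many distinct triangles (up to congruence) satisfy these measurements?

AB·sin A = 169.25·sin(41.95°) ≈ 113.1.
Since AB sin A < BC < AB (113.1 < 158.57 < 169.25), two triangles exist.

2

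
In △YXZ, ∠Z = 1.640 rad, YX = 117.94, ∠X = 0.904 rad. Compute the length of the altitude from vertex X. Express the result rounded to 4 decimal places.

The third angle is ∠Y = π − ∠X − ∠Z = 0.598 rad.
Law of sines: XZ = YX·sin Y/sin Z ≈ 66.519.
Law of sines: ZY = YX·sin X/sin Z ≈ 92.9.
Area = ½·YX·XZ·sin X ≈ 3082.4.
The altitude from X has length 2·area/ZY ≈ 66.359.

h_X ≈ 66.3594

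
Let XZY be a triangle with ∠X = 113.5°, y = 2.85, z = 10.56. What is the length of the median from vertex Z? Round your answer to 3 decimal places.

By the law of cosines, x² = z² + y² − 2·z·y·cos X = 143.64, so x ≈ 11.985.
Median from Z: ½√(2·y² + 2·x² − z²) ≈ 6.9283.

m_Z ≈ 6.928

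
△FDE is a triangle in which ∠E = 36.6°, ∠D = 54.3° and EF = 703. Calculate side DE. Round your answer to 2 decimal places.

865.57

The third angle is ∠F = 180° − ∠D − ∠E = 89.10°.
Law of sines: DE = EF·sin F/sin D ≈ 865.57.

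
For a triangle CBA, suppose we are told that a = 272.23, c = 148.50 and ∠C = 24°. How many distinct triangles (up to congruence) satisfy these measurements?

2

a·sin C = 272.23·sin(24°) ≈ 110.7.
Since a sin C < c < a (110.7 < 148.50 < 272.23), two triangles exist.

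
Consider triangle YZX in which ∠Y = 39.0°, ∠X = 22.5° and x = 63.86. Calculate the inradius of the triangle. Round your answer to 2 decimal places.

The third angle is ∠Z = 180° − ∠X − ∠Y = 118.50°.
Law of sines: y = x·sin Y/sin X ≈ 105.02.
Law of sines: z = x·sin Z/sin X ≈ 146.65.
Area = ½·x·y·sin Z ≈ 2946.9.
Semiperimeter s = (105.02+146.65+63.86)/2 = 157.76.
Inradius = area/s = 2946.9/157.76 ≈ 18.679.

r ≈ 18.68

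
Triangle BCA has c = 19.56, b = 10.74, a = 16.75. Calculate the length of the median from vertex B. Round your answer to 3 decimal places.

17.399

Median from B: ½√(2·c² + 2·a² − b²) ≈ 17.399.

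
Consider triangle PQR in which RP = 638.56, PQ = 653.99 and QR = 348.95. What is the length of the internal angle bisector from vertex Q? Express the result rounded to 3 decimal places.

t_Q ≈ 368.375

By the law of cosines, cos Q = (PQ² + QR² − RP²) / (2·PQ·QR) ≈ 0.31048, so ∠Q ≈ 71.91°.
The bisector from Q has length 2·PQ·QR·cos(∠Q/2)/(PQ+QR) ≈ 368.37.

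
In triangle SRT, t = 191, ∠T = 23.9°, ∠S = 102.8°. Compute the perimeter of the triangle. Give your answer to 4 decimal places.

The third angle is ∠R = 180° − ∠T − ∠S = 53.30°.
Law of sines: s = t·sin S/sin T ≈ 459.72.
Law of sines: r = t·sin R/sin T ≈ 377.99.
Semiperimeter p = (459.72+377.99+191)/2 = 514.36.
Perimeter = 459.72 + 377.99 + 191 = 1028.7.

1028.7137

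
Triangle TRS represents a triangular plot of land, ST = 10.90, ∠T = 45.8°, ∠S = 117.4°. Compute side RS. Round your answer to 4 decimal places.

The third angle is ∠R = 180° − ∠S − ∠T = 16.80°.
Law of sines: RS = ST·sin T/sin R ≈ 27.036.

27.0362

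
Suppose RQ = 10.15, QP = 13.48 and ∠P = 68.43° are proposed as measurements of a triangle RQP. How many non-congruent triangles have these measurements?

0

QP·sin P = 13.48·sin(68.43°) ≈ 12.54.
Since RQ = 10.15 < 12.54 = QP sin P, no triangle exists.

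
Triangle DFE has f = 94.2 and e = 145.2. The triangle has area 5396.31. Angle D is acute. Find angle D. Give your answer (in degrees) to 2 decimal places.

From area = ½·f·e·sin D, we get sin D = 2·area/(f·e) ≈ 0.78906.
Taking the acute solution, ∠D ≈ 52.10°.

∠D ≈ 52.10°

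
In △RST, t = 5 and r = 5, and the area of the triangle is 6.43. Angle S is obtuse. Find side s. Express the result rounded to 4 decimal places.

From area = ½·t·r·sin S, we get sin S = 2·area/(t·r) ≈ 0.51440.
Taking the obtuse solution, ∠S ≈ 149.04°.
Law of cosines then gives s ≈ 9.6373.

9.6373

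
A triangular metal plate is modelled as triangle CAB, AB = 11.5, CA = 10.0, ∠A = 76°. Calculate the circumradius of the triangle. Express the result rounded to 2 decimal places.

By the law of cosines, BC² = CA² + AB² − 2·CA·AB·cos A = 176.61, so BC ≈ 13.289.
Area = ½·CA·AB·sin A ≈ 55.792.
Circumradius = BC/(2 sin A) ≈ 6.8481.

R ≈ 6.85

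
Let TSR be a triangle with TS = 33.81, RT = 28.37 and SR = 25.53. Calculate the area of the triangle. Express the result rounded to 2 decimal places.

area ≈ 353.56

Semiperimeter s = (25.53 + 28.37 + 33.81)/2 = 43.855.
Heron's formula: area = √(43.855·18.325·15.485·10.045) ≈ 353.56.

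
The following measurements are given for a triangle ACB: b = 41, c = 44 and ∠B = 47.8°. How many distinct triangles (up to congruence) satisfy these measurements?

c·sin B = 44·sin(47.8°) ≈ 32.6.
Since c sin B < b < c (32.6 < 41 < 44), two triangles exist.

2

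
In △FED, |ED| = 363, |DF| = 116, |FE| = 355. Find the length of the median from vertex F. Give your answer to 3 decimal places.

Median from F: ½√(2·|DF|² + 2·|FE|² − |ED|²) ≈ 191.83.

m_F ≈ 191.829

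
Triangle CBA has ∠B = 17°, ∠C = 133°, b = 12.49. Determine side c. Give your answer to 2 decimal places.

31.24

The third angle is ∠A = 180° − ∠C − ∠B = 30.00°.
Law of sines: c = b·sin C/sin B ≈ 31.243.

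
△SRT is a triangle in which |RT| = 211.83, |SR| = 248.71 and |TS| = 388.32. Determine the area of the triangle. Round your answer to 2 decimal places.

area ≈ 23928.14

Semiperimeter s = (211.83 + 388.32 + 248.71)/2 = 424.43.
Heron's formula: area = √(424.43·212.6·36.11·175.72) ≈ 23928.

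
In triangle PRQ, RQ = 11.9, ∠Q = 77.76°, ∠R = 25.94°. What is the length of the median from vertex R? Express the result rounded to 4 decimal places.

m_R ≈ 11.6305

The third angle is ∠P = 180° − ∠R − ∠Q = 76.30°.
Law of sines: QP = RQ·sin R/sin P ≈ 5.3578.
Law of sines: PR = RQ·sin Q/sin P ≈ 11.97.
Median from R: ½√(2·PR² + 2·RQ² − QP²) ≈ 11.631.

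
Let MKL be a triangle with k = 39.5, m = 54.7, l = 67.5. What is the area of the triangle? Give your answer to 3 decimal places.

Semiperimeter s = (54.7 + 39.5 + 67.5)/2 = 80.85.
Heron's formula: area = √(80.85·26.15·41.35·13.35) ≈ 1080.3.

area ≈ 1080.325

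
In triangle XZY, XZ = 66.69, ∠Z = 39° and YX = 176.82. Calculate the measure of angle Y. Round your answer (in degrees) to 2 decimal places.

Law of sines: sin Y = XZ·sin Z/YX ≈ 0.23736.
Since YX ≥ XZ, only the acute value applies: ∠Y ≈ 13.73°.
Then ∠X = 180° − ∠Z − ∠Y ≈ 127.27°.

13.73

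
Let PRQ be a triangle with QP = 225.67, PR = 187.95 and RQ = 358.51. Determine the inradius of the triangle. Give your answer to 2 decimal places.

47.62

Semiperimeter s = (358.51 + 225.67 + 187.95)/2 = 386.06.
Heron's formula: area = √(386.06·27.555·160.39·198.11) ≈ 18386.
Inradius = area/s = 18386/386.06 ≈ 47.624.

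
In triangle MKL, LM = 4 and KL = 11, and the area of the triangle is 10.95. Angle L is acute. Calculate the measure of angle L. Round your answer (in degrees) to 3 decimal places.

∠L ≈ 29.850°

From area = ½·KL·LM·sin L, we get sin L = 2·area/(KL·LM) ≈ 0.49773.
Taking the acute solution, ∠L ≈ 29.85°.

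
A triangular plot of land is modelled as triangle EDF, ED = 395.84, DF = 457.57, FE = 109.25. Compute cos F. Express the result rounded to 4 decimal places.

By the law of cosines, cos F = (DF² + FE² − ED²) / (2·DF·FE) ≈ 0.64630, so ∠F ≈ 49.74°.

0.6463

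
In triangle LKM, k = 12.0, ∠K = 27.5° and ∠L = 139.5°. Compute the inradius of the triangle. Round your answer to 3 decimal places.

r ≈ 1.312

The third angle is ∠M = 180° − ∠L − ∠K = 13.00°.
Law of sines: l = k·sin L/sin K ≈ 16.878.
Law of sines: m = k·sin M/sin K ≈ 5.8461.
Area = ½·k·l·sin M ≈ 22.78.
Semiperimeter s = (16.878+12+5.8461)/2 = 17.362.
Inradius = area/s = 22.78/17.362 ≈ 1.3121.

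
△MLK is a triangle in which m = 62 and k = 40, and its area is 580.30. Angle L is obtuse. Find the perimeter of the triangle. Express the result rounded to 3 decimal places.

From area = ½·k·m·sin L, we get sin L = 2·area/(k·m) ≈ 0.46798.
Taking the obtuse solution, ∠L ≈ 152.10°.
Law of cosines then gives l ≈ 99.133.
Perimeter = 62 + 99.133 + 40 = 201.13.

perimeter ≈ 201.133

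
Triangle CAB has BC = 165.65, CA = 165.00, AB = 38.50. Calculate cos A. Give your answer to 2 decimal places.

0.10

By the law of cosines, cos A = (CA² + AB² − BC²) / (2·CA·AB) ≈ 0.09975, so ∠A ≈ 84.28°.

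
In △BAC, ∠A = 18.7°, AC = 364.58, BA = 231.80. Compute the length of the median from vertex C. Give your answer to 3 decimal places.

By the law of cosines, CB² = BA² + AC² − 2·BA·AC·cos A = 26553, so CB ≈ 162.95.
Median from C: ½√(2·AC² + 2·CB² − BA²) ≈ 257.49.

m_C ≈ 257.494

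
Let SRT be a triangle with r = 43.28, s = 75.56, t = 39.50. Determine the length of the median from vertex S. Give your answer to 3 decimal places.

17.011

Median from S: ½√(2·r² + 2·t² − s²) ≈ 17.011.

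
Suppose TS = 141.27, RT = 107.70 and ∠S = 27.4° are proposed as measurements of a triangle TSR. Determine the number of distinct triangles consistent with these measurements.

TS·sin S = 141.27·sin(27.4°) ≈ 65.01.
Since TS sin S < RT < TS (65.01 < 107.70 < 141.27), two triangles exist.

2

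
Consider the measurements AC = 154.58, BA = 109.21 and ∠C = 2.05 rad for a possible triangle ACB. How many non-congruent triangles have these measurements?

AC·sin C = 154.58·sin(2.05 rad) ≈ 137.2.
Since ∠C is not acute, a triangle exists only if BA > AC; here BA ≤ AC, so there is no triangle.

0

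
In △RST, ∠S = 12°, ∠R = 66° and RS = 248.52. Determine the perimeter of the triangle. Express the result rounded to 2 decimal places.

perimeter ≈ 533.45

The third angle is ∠T = 180° − ∠R − ∠S = 102.00°.
Law of sines: ST = RS·sin R/sin T ≈ 232.11.
Law of sines: TR = RS·sin S/sin T ≈ 52.825.
Semiperimeter s = (232.11+52.825+248.52)/2 = 266.73.
Perimeter = 232.11 + 52.825 + 248.52 = 533.45.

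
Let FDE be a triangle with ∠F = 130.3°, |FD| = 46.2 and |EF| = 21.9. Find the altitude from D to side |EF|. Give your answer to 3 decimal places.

35.235

By the law of cosines, |DE|² = |EF|² + |FD|² − 2·|EF|·|FD|·cos F = 3922.9, so |DE| ≈ 62.633.
Area = ½·|EF|·|FD|·sin F ≈ 385.83.
The altitude from D has length 2·area/|EF| ≈ 35.235.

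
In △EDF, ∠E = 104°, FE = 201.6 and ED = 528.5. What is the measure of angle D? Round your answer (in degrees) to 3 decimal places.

By the law of cosines, DF² = FE² + ED² − 2·FE·ED·cos E = 3.7151e+05, so DF ≈ 609.51.
Law of cosines again: cos D = (ED² + DF² − FE²)/(2·ED·DF) ≈ 0.94710, so ∠D ≈ 18.72°.

18.719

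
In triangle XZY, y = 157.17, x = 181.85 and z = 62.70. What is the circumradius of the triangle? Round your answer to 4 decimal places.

93.3191

By the law of cosines, cos X = (z² + y² − x²) / (2·z·y) ≈ -0.22506, so ∠X ≈ 1.7978 rad.
Circumradius = x/(2 sin X) ≈ 93.319.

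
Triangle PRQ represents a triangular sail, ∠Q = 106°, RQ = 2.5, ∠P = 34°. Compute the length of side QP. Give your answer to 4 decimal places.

The third angle is ∠R = 180° − ∠Q − ∠P = 40.00°.
Law of sines: QP = RQ·sin R/sin P ≈ 2.8737.

2.8737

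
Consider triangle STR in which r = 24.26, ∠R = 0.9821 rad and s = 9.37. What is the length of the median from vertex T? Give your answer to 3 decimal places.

Law of sines: sin S = s·sin R/r ≈ 0.32122.
Since r ≥ s, only the acute value applies: ∠S ≈ 0.3270 rad.
Then ∠T = π − ∠R − ∠S ≈ 1.8325 rad.
Law of sines gives t = r·sin T/sin R ≈ 28.177.
Median from T: ½√(2·r² + 2·s² − t²) ≈ 11.819.

11.819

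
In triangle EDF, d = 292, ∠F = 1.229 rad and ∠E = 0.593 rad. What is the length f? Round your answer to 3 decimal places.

284.023

The third angle is ∠D = π − ∠F − ∠E = 1.320 rad.
Law of sines: f = d·sin F/sin D ≈ 284.02.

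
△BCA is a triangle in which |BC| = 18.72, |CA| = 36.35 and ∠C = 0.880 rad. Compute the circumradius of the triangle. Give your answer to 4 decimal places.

R ≈ 18.4019

By the law of cosines, |AB|² = |BC|² + |CA|² − 2·|BC|·|CA|·cos C = 804.63, so |AB| ≈ 28.366.
Area = ½·|BC|·|CA|·sin C ≈ 262.23.
Circumradius = |AB|/(2 sin C) ≈ 18.402.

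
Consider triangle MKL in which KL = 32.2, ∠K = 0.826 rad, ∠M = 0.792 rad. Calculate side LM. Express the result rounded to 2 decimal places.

33.26

The third angle is ∠L = π − ∠M − ∠K = 1.524 rad.
Law of sines: LM = KL·sin K/sin M ≈ 33.262.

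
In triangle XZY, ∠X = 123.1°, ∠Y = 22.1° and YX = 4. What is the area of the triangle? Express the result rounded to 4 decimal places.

The third angle is ∠Z = 180° − ∠Y − ∠X = 34.80°.
Law of sines: ZY = YX·sin X/sin Z ≈ 5.8714.
Law of sines: XZ = YX·sin Y/sin Z ≈ 2.6369.
Area = ½·YX·ZY·sin Y ≈ 4.4179.

area ≈ 4.4179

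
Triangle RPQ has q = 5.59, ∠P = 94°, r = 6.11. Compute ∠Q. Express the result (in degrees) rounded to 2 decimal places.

∠Q ≈ 40.63°

By the law of cosines, p² = q² + r² − 2·q·r·cos P = 73.345, so p ≈ 8.5642.
Law of cosines again: cos Q = (r² + p² − q²)/(2·r·p) ≈ 0.75897, so ∠Q ≈ 40.63°.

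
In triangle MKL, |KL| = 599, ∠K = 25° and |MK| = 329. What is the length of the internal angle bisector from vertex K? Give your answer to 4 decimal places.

414.6544

By the law of cosines, |LM|² = |MK|² + |KL|² − 2·|MK|·|KL|·cos K = 1.0983e+05, so |LM| ≈ 331.4.
The bisector from K has length 2·|MK|·|KL|·cos(∠K/2)/(|MK|+|KL|) ≈ 414.65.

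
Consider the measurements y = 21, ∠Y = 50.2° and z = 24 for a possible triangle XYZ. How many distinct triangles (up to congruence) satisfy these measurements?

z·sin Y = 24·sin(50.2°) ≈ 18.44.
Since z sin Y < y < z (18.44 < 21 < 24), two triangles exist.

2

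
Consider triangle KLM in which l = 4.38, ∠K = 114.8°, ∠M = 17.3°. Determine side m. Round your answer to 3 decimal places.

1.755

The third angle is ∠L = 180° − ∠M − ∠K = 47.90°.
Law of sines: m = l·sin M/sin L ≈ 1.7555.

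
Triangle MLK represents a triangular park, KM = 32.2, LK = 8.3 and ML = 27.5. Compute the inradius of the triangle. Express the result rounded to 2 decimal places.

Semiperimeter s = (8.3 + 32.2 + 27.5)/2 = 34.
Heron's formula: area = √(34·25.7·1.8·6.5) ≈ 101.11.
Inradius = area/s = 101.11/34 ≈ 2.9739.

2.97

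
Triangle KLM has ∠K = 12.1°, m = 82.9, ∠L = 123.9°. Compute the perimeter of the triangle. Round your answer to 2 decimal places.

206.97

The third angle is ∠M = 180° − ∠K − ∠L = 44.00°.
Law of sines: k = m·sin K/sin M ≈ 25.016.
Law of sines: l = m·sin L/sin M ≈ 99.053.
Semiperimeter s = (25.016+99.053+82.9)/2 = 103.48.
Perimeter = 25.016 + 99.053 + 82.9 = 206.97.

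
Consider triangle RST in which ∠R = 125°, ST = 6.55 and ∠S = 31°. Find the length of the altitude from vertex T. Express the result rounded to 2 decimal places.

The third angle is ∠T = 180° − ∠R − ∠S = 24.00°.
Law of sines: TR = ST·sin S/sin R ≈ 4.1183.
Law of sines: RS = ST·sin T/sin R ≈ 3.2523.
Area = ½·ST·TR·sin T ≈ 5.4858.
The altitude from T has length 2·area/RS ≈ 3.3735.

3.37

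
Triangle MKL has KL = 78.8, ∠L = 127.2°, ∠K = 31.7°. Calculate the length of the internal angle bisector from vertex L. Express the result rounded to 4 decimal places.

The third angle is ∠M = 180° − ∠K − ∠L = 21.10°.
Law of sines: LM = KL·sin K/sin M ≈ 115.02.
Law of sines: MK = KL·sin L/sin M ≈ 174.35.
The bisector from L has length 2·KL·LM·cos(∠L/2)/(KL+LM) ≈ 41.585.

41.5850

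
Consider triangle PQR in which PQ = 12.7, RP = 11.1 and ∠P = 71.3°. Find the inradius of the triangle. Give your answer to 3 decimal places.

By the law of cosines, QR² = RP² + PQ² − 2·RP·PQ·cos P = 194.11, so QR ≈ 13.932.
Area = ½·RP·PQ·sin P ≈ 66.764.
Semiperimeter s = (13.932+11.1+12.7)/2 = 18.866.
Inradius = area/s = 66.764/18.866 ≈ 3.5388.

r ≈ 3.539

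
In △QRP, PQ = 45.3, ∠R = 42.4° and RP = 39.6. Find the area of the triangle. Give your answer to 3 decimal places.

Law of sines: sin Q = RP·sin R/PQ ≈ 0.58946.
Since PQ ≥ RP, only the acute value applies: ∠Q ≈ 36.12°.
Then ∠P = 180° − ∠R − ∠Q ≈ 101.48°.
Law of sines gives QR = PQ·sin P/sin R ≈ 65.836.
Area = ½·PQ·RP·sin P ≈ 878.99.

area ≈ 878.991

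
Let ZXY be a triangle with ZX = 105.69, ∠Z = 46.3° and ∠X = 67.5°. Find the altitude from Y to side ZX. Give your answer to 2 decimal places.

h_Y ≈ 77.16

The third angle is ∠Y = 180° − ∠Z − ∠X = 66.20°.
Law of sines: XY = ZX·sin Z/sin Y ≈ 83.512.
Law of sines: YZ = ZX·sin X/sin Y ≈ 106.72.
Area = ½·ZX·XY·sin X ≈ 4077.3.
The altitude from Y has length 2·area/ZX ≈ 77.155.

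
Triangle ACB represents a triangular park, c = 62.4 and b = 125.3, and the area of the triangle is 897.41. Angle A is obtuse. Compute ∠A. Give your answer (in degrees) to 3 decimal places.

From area = ½·c·b·sin A, we get sin A = 2·area/(c·b) ≈ 0.22955.
Taking the obtuse solution, ∠A ≈ 166.73°.

166.729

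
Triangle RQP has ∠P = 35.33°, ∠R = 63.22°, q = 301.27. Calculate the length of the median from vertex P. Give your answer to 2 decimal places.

m_P ≈ 273.15

The third angle is ∠Q = 180° − ∠P − ∠R = 81.45°.
Law of sines: r = q·sin R/sin Q ≈ 271.98.
Law of sines: p = q·sin P/sin Q ≈ 176.18.
Median from P: ½√(2·r² + 2·q² − p²) ≈ 273.15.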